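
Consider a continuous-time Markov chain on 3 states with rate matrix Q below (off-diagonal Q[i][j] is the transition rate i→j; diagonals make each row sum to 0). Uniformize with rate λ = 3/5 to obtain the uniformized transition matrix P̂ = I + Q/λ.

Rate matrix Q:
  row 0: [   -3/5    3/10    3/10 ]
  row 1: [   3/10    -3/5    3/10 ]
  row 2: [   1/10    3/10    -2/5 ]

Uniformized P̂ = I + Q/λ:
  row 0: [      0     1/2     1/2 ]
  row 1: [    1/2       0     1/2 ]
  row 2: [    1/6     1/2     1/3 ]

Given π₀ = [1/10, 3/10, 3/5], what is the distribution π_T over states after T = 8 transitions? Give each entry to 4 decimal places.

π = [0.2382, 0.3332, 0.4286]

t=0: π = [0.1000, 0.3000, 0.6000]
t=1: π = [0.2500, 0.3500, 0.4000]
t=2: π = [0.2417, 0.3250, 0.4333]
t=3: π = [0.2347, 0.3375, 0.4278]
t=4: π = [0.2400, 0.3313, 0.4287]
t=5: π = [0.2371, 0.3344, 0.4285]
t=6: π = [0.2386, 0.3328, 0.4286]
t=7: π = [0.2378, 0.3336, 0.4286]
t=8: π = [0.2382, 0.3332, 0.4286]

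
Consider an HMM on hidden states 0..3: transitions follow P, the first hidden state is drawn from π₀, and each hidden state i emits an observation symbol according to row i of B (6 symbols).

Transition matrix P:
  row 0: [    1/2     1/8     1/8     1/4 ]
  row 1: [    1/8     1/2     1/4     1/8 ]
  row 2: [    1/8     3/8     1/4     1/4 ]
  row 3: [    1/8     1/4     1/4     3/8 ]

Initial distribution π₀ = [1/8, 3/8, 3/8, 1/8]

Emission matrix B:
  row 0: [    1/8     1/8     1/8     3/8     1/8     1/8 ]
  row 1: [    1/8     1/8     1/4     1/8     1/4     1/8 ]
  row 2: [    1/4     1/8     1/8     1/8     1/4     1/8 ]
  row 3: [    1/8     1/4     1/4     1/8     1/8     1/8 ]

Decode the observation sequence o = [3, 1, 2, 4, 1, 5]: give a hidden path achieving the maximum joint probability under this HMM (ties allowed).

t=0: δ = [4.688e-02, 4.688e-02, 4.688e-02, 1.562e-02]  (obs o_0=3)
t=1: δ = [2.930e-03, 2.930e-03, 1.465e-03, 2.930e-03]  ψ = [0, 1, 1, 0]  (obs o_1=1)
t=2: δ = [1.831e-04, 3.662e-04, 9.155e-05, 2.747e-04]  ψ = [0, 1, 1, 3]  (obs o_2=2)
t=3: δ = [1.144e-05, 4.578e-05, 2.289e-05, 1.287e-05]  ψ = [0, 1, 1, 3]  (obs o_3=4)
t=4: δ = [7.153e-07, 2.861e-06, 1.431e-06, 1.431e-06]  ψ = [0, 1, 1, 1]  (obs o_4=1)
t=5: δ = [4.470e-08, 1.788e-07, 8.941e-08, 6.706e-08]  ψ = [0, 1, 1, 3]  (obs o_5=5)
backtrack: best end state = 1; path = [1, 1, 1, 1, 1, 1]

path = [1, 1, 1, 1, 1, 1]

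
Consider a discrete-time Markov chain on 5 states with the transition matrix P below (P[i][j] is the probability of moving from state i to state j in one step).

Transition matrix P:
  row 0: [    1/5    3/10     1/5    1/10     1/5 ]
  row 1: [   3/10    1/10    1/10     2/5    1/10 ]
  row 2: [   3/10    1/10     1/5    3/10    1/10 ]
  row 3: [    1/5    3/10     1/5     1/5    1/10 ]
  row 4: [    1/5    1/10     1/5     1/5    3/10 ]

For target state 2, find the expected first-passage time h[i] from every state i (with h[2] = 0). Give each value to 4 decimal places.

First-step conditioning: h[2] = 0; for i ≠ 2, h[i] = 1 + Σ_k P[i][k]·h[k].
  h[0] = 1 + 1/5·h[0] + 3/10·h[1] + 1/10·h[3] + 1/5·h[4]
  h[1] = 1 + 3/10·h[0] + 1/10·h[1] + 2/5·h[3] + 1/10·h[4]
  h[3] = 1 + 1/5·h[0] + 3/10·h[1] + 1/5·h[3] + 1/10·h[4]
  h[4] = 1 + 1/5·h[0] + 1/10·h[1] + 1/5·h[3] + 3/10·h[4]
Solving the 4×4 linear system over states ≠ 2 gives exactly h = [2400/427, 2605/427, 0, 2405/427, 2355/427] (h[2] = 0 is the target).

h = [5.6206, 6.1007, 0.0000, 5.6323, 5.5152]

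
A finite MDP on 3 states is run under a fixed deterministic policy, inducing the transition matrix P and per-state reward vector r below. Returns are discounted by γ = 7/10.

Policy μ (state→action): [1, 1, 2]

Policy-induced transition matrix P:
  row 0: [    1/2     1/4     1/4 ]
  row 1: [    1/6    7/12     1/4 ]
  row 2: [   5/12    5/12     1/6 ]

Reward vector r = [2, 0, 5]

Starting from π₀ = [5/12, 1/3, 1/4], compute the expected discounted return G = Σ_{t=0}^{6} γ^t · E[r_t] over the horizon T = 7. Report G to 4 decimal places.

G = 5.8964

t=0: π = [0.4167, 0.3333, 0.2500], E[r] = 2.0833, γ^t·E[r] = 2.083333, running G = 2.083333
t=1: π = [0.3681, 0.4028, 0.2292], E[r] = 1.8819, γ^t·E[r] = 1.317361, running G = 3.400694
t=2: π = [0.3466, 0.4225, 0.2309], E[r] = 1.8478, γ^t·E[r] = 0.905422, running G = 4.306117
t=3: π = [0.3399, 0.4293, 0.2308], E[r] = 1.8337, γ^t·E[r] = 0.628949, running G = 4.935066
t=4: π = [0.3377, 0.4316, 0.2308], E[r] = 1.8292, γ^t·E[r] = 0.439189, running G = 5.374255
t=5: π = [0.3369, 0.4323, 0.2308], E[r] = 1.8277, γ^t·E[r] = 0.307178, running G = 5.681432
t=6: π = [0.3367, 0.4326, 0.2308], E[r] = 1.8272, γ^t·E[r] = 0.214965, running G = 5.896398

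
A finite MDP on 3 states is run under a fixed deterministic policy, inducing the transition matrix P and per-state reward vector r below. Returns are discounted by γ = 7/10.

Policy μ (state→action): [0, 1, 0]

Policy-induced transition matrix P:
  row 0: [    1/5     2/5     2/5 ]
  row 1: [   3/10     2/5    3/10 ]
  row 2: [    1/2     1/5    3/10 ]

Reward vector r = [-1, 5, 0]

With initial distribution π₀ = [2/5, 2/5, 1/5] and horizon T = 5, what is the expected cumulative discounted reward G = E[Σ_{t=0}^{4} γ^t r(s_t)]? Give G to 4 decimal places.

G = 4.0766

t=0: π = [0.4000, 0.4000, 0.2000], E[r] = 1.6000, γ^t·E[r] = 1.600000, running G = 1.600000
t=1: π = [0.3000, 0.3600, 0.3400], E[r] = 1.5000, γ^t·E[r] = 1.050000, running G = 2.650000
t=2: π = [0.3380, 0.3320, 0.3300], E[r] = 1.3220, γ^t·E[r] = 0.647780, running G = 3.297780
t=3: π = [0.3322, 0.3340, 0.3338], E[r] = 1.3378, γ^t·E[r] = 0.458865, running G = 3.756645
t=4: π = [0.3335, 0.3332, 0.3332], E[r] = 1.3327, γ^t·E[r] = 0.319972, running G = 4.076617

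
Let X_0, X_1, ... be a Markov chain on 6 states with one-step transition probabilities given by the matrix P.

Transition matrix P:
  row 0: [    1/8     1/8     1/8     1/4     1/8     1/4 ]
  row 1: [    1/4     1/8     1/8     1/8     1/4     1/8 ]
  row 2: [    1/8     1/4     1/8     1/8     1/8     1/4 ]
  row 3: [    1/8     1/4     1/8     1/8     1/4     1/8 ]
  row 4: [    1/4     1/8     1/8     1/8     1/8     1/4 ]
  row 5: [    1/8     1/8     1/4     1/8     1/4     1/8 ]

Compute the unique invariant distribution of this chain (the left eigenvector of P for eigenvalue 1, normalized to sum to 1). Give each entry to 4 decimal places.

Balance equations π_j = Σ_i π_i·P[i][j]:
  π_0 = 1/8·π_0 + 1/4·π_1 + 1/8·π_2 + 1/8·π_3 + 1/4·π_4 + 1/8·π_5
  π_1 = 1/8·π_0 + 1/8·π_1 + 1/4·π_2 + 1/4·π_3 + 1/8·π_4 + 1/8·π_5
  π_2 = 1/8·π_0 + 1/8·π_1 + 1/8·π_2 + 1/8·π_3 + 1/8·π_4 + 1/4·π_5
  π_3 = 1/4·π_0 + 1/8·π_1 + 1/8·π_2 + 1/8·π_3 + 1/8·π_4 + 1/8·π_5
  π_4 = 1/8·π_0 + 1/4·π_1 + 1/8·π_2 + 1/4·π_3 + 1/8·π_4 + 1/4·π_5
  normalize: π_0 + π_1 + π_2 + π_3 + π_4 + π_5 = 1
Solving the linear system gives exactly π = [886/5255, 6803/42040, 6243/42040, 6141/42040, 7861/42040, 988/5255].

π = [0.1686, 0.1618, 0.1485, 0.1461, 0.1870, 0.1880]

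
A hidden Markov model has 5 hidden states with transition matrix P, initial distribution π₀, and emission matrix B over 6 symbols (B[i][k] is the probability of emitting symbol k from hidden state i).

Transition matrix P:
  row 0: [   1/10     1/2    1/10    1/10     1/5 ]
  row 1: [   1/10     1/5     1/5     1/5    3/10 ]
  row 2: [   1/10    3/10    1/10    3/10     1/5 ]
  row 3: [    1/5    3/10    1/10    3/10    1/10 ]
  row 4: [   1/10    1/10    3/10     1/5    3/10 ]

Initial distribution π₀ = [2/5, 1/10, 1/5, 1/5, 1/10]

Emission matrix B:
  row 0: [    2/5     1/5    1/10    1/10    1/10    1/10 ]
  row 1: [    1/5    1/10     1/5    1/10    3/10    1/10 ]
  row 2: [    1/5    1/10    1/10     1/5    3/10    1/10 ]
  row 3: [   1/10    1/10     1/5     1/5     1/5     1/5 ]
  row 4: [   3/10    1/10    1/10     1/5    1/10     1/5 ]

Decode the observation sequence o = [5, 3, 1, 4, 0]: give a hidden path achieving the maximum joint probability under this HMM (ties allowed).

path = [3, 3, 0, 1, 4]

t=0: δ = [4.000e-02, 1.000e-02, 2.000e-02, 4.000e-02, 2.000e-02]  (obs o_0=5)
t=1: δ = [8.000e-04, 2.000e-03, 1.200e-03, 2.400e-03, 1.600e-03]  ψ = [3, 0, 4, 3, 0]  (obs o_1=3)
t=2: δ = [9.600e-05, 7.200e-05, 4.800e-05, 7.200e-05, 6.000e-05]  ψ = [3, 3, 4, 3, 1]  (obs o_2=1)
t=3: δ = [1.440e-06, 1.440e-05, 5.400e-06, 4.320e-06, 2.160e-06]  ψ = [3, 0, 4, 3, 1]  (obs o_3=4)
t=4: δ = [5.760e-07, 5.760e-07, 5.760e-07, 2.880e-07, 1.296e-06]  ψ = [1, 1, 1, 1, 1]  (obs o_4=0)
backtrack: best end state = 4; path = [3, 3, 0, 1, 4]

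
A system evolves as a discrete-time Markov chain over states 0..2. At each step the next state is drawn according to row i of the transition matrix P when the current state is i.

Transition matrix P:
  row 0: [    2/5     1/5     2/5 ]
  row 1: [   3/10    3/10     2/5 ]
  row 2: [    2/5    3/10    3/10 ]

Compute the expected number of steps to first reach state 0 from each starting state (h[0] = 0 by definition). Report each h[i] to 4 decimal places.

First-step conditioning: h[0] = 0; for i ≠ 0, h[i] = 1 + Σ_k P[i][k]·h[k].
  h[1] = 1 + 3/10·h[1] + 2/5·h[2]
  h[2] = 1 + 3/10·h[1] + 3/10·h[2]
Solving the 2×2 linear system over states ≠ 0 gives exactly h = [0, 110/37, 100/37] (h[0] = 0 is the target).

h = [0.0000, 2.9730, 2.7027]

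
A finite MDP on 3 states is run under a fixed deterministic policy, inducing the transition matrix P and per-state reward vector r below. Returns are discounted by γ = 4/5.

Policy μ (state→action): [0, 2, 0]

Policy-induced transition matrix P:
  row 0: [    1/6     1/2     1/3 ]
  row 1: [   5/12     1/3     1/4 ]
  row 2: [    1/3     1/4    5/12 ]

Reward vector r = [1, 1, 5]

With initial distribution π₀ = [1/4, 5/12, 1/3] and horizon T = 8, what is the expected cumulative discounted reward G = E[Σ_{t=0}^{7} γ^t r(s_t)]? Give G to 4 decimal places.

t=0: π = [0.2500, 0.4167, 0.3333], E[r] = 2.3333, γ^t·E[r] = 2.333333, running G = 2.333333
t=1: π = [0.3264, 0.3472, 0.3264], E[r] = 2.3056, γ^t·E[r] = 1.844444, running G = 4.177778
t=2: π = [0.3079, 0.3605, 0.3316], E[r] = 2.3264, γ^t·E[r] = 1.488889, running G = 5.666667
t=3: π = [0.3121, 0.3570, 0.3309], E[r] = 2.3237, γ^t·E[r] = 1.189728, running G = 6.856395
t=4: π = [0.3111, 0.3578, 0.3312], E[r] = 2.3246, γ^t·E[r] = 0.952171, running G = 7.808566
t=5: π = [0.3113, 0.3576, 0.3311], E[r] = 2.3245, γ^t·E[r] = 0.761680, running G = 8.570247
t=6: π = [0.3112, 0.3576, 0.3311], E[r] = 2.3245, γ^t·E[r] = 0.609357, running G = 9.179603
t=7: π = [0.3113, 0.3576, 0.3311], E[r] = 2.3245, γ^t·E[r] = 0.487483, running G = 9.667087

G = 9.6671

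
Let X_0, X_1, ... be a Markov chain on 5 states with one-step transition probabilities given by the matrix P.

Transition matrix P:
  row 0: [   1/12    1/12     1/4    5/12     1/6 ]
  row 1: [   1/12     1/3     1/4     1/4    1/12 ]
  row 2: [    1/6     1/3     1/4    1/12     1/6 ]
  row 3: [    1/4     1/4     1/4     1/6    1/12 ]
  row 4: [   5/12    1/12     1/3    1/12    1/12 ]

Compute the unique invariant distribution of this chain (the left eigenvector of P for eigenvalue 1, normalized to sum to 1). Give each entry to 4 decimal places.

Balance equations π_j = Σ_i π_i·P[i][j]:
  π_0 = 1/12·π_0 + 1/12·π_1 + 1/6·π_2 + 1/4·π_3 + 5/12·π_4
  π_1 = 1/12·π_0 + 1/3·π_1 + 1/3·π_2 + 1/4·π_3 + 1/12·π_4
  π_2 = 1/4·π_0 + 1/4·π_1 + 1/4·π_2 + 1/4·π_3 + 1/3·π_4
  π_3 = 5/12·π_0 + 1/4·π_1 + 1/12·π_2 + 1/6·π_3 + 1/12·π_4
  normalize: π_0 + π_1 + π_2 + π_3 + π_4 = 1
Solving the linear system gives exactly π = [290/1627, 394/1627, 423/1627, 325/1627, 195/1627].

π = [0.1782, 0.2422, 0.2600, 0.1998, 0.1199]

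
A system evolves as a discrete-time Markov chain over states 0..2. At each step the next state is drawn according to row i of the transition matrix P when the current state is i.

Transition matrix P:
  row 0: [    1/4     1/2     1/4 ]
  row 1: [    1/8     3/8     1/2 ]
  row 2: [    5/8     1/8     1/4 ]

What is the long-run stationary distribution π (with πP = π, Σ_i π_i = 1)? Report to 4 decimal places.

Balance equations π_j = Σ_i π_i·P[i][j]:
  π_0 = 1/4·π_0 + 1/8·π_1 + 5/8·π_2
  π_1 = 1/2·π_0 + 3/8·π_1 + 1/8·π_2
  normalize: π_0 + π_1 + π_2 = 1
Solving the linear system gives exactly π = [1/3, 1/3, 1/3].

π = [0.3333, 0.3333, 0.3333]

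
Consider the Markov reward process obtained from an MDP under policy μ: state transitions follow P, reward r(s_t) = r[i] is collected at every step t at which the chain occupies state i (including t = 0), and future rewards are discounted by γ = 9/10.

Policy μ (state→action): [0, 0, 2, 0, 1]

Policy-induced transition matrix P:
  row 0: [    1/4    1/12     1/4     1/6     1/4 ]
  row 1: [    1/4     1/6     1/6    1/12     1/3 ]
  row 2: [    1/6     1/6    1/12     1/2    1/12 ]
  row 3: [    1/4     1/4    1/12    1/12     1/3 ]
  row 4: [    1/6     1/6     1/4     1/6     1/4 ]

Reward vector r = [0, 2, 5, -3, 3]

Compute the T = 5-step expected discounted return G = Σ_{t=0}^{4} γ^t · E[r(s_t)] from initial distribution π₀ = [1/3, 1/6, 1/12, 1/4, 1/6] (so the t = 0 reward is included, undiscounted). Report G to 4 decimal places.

t=0: π = [0.3333, 0.1667, 0.0833, 0.2500, 0.1667], E[r] = 0.5000, γ^t·E[r] = 0.500000, running G = 0.500000
t=1: π = [0.2292, 0.1597, 0.1806, 0.1597, 0.2708], E[r] = 1.5556, γ^t·E[r] = 1.400000, running G = 1.900000
t=2: π = [0.2124, 0.1609, 0.1800, 0.2002, 0.2465], E[r] = 1.3605, γ^t·E[r] = 1.102031, running G = 3.002031
t=3: π = [0.2145, 0.1657, 0.1732, 0.1966, 0.2501], E[r] = 1.3580, γ^t·E[r] = 0.990000, running G = 3.992031
t=4: π = [0.2147, 0.1652, 0.1746, 0.1942, 0.2513], E[r] = 1.3744, γ^t·E[r] = 0.901771, running G = 4.893802

G = 4.8938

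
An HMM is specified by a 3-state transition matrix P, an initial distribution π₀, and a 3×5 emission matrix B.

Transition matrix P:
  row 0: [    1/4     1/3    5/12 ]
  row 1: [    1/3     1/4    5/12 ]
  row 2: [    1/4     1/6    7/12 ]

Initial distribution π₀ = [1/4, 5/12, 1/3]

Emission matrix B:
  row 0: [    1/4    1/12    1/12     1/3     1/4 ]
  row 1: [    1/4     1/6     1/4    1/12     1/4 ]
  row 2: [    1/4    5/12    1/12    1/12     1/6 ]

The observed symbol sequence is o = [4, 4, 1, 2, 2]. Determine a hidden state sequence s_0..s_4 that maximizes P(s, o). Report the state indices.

path = [1, 2, 2, 1, 1]

t=0: δ = [6.250e-02, 1.042e-01, 5.556e-02]  (obs o_0=4)
t=1: δ = [8.681e-03, 6.510e-03, 7.234e-03]  ψ = [1, 1, 1]  (obs o_1=4)
t=2: δ = [1.808e-04, 4.823e-04, 1.758e-03]  ψ = [0, 0, 2]  (obs o_2=1)
t=3: δ = [3.663e-05, 7.326e-05, 8.547e-05]  ψ = [2, 2, 2]  (obs o_3=2)
t=4: δ = [2.035e-06, 4.579e-06, 4.155e-06]  ψ = [1, 1, 2]  (obs o_4=2)
backtrack: best end state = 1; path = [1, 2, 2, 1, 1]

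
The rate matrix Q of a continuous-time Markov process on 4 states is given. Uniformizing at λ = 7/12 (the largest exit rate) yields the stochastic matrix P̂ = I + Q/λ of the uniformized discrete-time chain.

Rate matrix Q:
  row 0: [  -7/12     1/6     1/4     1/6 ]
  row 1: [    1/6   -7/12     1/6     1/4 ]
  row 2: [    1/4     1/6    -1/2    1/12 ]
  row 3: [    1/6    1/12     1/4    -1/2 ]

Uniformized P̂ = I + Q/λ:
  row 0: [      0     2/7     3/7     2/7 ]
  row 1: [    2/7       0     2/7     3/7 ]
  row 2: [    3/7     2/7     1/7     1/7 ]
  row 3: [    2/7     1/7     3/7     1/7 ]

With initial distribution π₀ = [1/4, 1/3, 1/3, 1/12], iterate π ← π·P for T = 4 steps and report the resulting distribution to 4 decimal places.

π = [0.2556, 0.1960, 0.3122, 0.2362]

t=0: π = [0.2500, 0.3333, 0.3333, 0.0833]
t=1: π = [0.2619, 0.1786, 0.2857, 0.2738]
t=2: π = [0.2517, 0.1956, 0.3214, 0.2313]
t=3: π = [0.2597, 0.1968, 0.3088, 0.2347]
t=4: π = [0.2556, 0.1960, 0.3122, 0.2362]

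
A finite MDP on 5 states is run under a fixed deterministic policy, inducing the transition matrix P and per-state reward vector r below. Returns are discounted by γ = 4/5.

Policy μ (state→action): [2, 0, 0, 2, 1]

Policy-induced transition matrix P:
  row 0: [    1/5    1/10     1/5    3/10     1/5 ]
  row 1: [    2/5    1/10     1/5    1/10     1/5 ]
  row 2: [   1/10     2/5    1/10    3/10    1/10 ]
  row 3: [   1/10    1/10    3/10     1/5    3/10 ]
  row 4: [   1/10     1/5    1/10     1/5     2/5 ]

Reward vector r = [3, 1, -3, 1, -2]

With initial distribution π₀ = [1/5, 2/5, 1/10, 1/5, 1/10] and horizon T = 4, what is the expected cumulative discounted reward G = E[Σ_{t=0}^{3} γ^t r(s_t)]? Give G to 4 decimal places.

G = 0.5499

t=0: π = [0.2000, 0.4000, 0.1000, 0.2000, 0.1000], E[r] = 0.7000, γ^t·E[r] = 0.700000, running G = 0.700000
t=1: π = [0.2400, 0.1400, 0.2000, 0.1900, 0.2300], E[r] = -0.0100, γ^t·E[r] = -0.008000, running G = 0.692000
t=2: π = [0.1660, 0.1830, 0.1760, 0.2300, 0.2450], E[r] = -0.1070, γ^t·E[r] = -0.068480, running G = 0.623520
t=3: π = [0.1715, 0.1773, 0.1809, 0.2159, 0.2544], E[r] = -0.1438, γ^t·E[r] = -0.073626, running G = 0.549894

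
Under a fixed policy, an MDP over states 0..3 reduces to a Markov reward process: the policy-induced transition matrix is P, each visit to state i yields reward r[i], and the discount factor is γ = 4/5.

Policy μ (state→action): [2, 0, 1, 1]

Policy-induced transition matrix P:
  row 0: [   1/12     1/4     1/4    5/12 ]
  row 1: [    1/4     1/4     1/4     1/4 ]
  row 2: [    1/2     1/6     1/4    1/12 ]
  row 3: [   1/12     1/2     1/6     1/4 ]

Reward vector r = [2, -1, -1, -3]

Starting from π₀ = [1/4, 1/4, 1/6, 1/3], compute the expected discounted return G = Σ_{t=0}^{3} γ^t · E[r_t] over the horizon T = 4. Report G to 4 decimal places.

t=0: π = [0.2500, 0.2500, 0.1667, 0.3333], E[r] = -0.9167, γ^t·E[r] = -0.916667, running G = -0.916667
t=1: π = [0.1944, 0.3194, 0.2222, 0.2639], E[r] = -0.9444, γ^t·E[r] = -0.755556, running G = -1.672222
t=2: π = [0.2292, 0.2975, 0.2280, 0.2454], E[r] = -0.8032, γ^t·E[r] = -0.514074, running G = -2.186296
t=3: π = [0.2279, 0.2923, 0.2296, 0.2502], E[r] = -0.8166, γ^t·E[r] = -0.418123, running G = -2.604420

G = -2.6044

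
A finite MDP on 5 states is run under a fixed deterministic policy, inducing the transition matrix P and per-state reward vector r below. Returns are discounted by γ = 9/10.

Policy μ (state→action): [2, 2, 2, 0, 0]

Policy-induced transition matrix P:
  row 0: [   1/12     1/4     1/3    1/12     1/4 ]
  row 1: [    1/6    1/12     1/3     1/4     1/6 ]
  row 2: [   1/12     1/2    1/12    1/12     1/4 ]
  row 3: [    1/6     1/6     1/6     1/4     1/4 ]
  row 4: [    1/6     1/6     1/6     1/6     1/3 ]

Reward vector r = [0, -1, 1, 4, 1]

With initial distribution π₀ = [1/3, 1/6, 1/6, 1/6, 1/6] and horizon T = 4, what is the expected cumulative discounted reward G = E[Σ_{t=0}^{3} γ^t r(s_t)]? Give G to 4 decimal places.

G = 3.0083

t=0: π = [0.3333, 0.1667, 0.1667, 0.1667, 0.1667], E[r] = 0.8333, γ^t·E[r] = 0.833333, running G = 0.833333
t=1: π = [0.1250, 0.2361, 0.2361, 0.1528, 0.2500], E[r] = 0.8611, γ^t·E[r] = 0.775000, running G = 1.608333
t=2: π = [0.1366, 0.2361, 0.2072, 0.1690, 0.2512], E[r] = 0.8981, γ^t·E[r] = 0.727500, running G = 2.335833
t=3: π = [0.1380, 0.2274, 0.2115, 0.1718, 0.2513], E[r] = 0.9225, γ^t·E[r] = 0.672469, running G = 3.008302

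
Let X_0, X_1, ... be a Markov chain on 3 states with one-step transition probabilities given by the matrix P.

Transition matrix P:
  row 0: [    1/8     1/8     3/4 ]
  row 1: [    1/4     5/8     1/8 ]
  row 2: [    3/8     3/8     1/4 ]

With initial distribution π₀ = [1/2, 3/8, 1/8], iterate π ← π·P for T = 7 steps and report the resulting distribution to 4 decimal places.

t=0: π = [0.5000, 0.3750, 0.1250]
t=1: π = [0.2031, 0.3438, 0.4531]
t=2: π = [0.2813, 0.4102, 0.3086]
t=3: π = [0.2534, 0.4072, 0.3394]
t=4: π = [0.2607, 0.4135, 0.3258]
t=5: π = [0.2581, 0.4132, 0.3287]
t=6: π = [0.2588, 0.4138, 0.3274]
t=7: π = [0.2586, 0.4137, 0.3277]

π = [0.2586, 0.4137, 0.3277]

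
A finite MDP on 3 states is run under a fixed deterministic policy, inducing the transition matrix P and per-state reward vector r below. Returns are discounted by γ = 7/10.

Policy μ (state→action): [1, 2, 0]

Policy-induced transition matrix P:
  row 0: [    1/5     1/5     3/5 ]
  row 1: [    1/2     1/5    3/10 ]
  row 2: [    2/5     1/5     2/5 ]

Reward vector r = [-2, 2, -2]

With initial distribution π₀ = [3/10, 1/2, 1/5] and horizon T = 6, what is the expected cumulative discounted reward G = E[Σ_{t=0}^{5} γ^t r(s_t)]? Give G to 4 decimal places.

G = -2.3294

t=0: π = [0.3000, 0.5000, 0.2000], E[r] = 0.0000, γ^t·E[r] = 0.000000, running G = 0.000000
t=1: π = [0.3900, 0.2000, 0.4100], E[r] = -1.2000, γ^t·E[r] = -0.840000, running G = -0.840000
t=2: π = [0.3420, 0.2000, 0.4580], E[r] = -1.2000, γ^t·E[r] = -0.588000, running G = -1.428000
t=3: π = [0.3516, 0.2000, 0.4484], E[r] = -1.2000, γ^t·E[r] = -0.411600, running G = -1.839600
t=4: π = [0.3497, 0.2000, 0.4503], E[r] = -1.2000, γ^t·E[r] = -0.288120, running G = -2.127720
t=5: π = [0.3501, 0.2000, 0.4499], E[r] = -1.2000, γ^t·E[r] = -0.201684, running G = -2.329404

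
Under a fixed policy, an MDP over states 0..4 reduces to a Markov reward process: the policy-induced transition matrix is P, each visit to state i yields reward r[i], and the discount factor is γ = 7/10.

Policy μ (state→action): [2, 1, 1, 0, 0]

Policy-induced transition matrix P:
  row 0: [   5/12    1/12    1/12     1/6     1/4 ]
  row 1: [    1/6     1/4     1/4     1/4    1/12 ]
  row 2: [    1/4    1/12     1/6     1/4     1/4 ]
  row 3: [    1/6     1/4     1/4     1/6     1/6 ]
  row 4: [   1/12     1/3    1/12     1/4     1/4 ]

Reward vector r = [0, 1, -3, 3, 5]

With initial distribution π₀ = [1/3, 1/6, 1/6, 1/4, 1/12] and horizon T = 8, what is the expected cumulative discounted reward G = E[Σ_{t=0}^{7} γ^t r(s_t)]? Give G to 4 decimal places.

t=0: π = [0.3333, 0.1667, 0.1667, 0.2500, 0.0833], E[r] = 0.8333, γ^t·E[r] = 0.833333, running G = 0.833333
t=1: π = [0.2569, 0.1736, 0.1667, 0.2014, 0.2014], E[r] = 1.2847, γ^t·E[r] = 0.899306, running G = 1.732639
t=2: π = [0.2280, 0.1962, 0.1597, 0.2118, 0.2043], E[r] = 1.3738, γ^t·E[r] = 0.673183, running G = 2.405822
t=3: π = [0.2200, 0.2024, 0.1646, 0.2133, 0.1997], E[r] = 1.3468, γ^t·E[r] = 0.461948, running G = 2.867770
t=4: π = [0.2187, 0.2025, 0.1663, 0.2139, 0.1985], E[r] = 1.3376, γ^t·E[r] = 0.321161, running G = 3.188931
t=5: π = [0.2187, 0.2024, 0.1666, 0.2139, 0.1984], E[r] = 1.3365, γ^t·E[r] = 0.224625, running G = 3.413556
t=6: π = [0.2187, 0.2023, 0.1666, 0.2139, 0.1984], E[r] = 1.3366, γ^t·E[r] = 0.157248, running G = 3.570804
t=7: π = [0.2187, 0.2023, 0.1666, 0.2139, 0.1985], E[r] = 1.3366, γ^t·E[r] = 0.110077, running G = 3.680882

G = 3.6809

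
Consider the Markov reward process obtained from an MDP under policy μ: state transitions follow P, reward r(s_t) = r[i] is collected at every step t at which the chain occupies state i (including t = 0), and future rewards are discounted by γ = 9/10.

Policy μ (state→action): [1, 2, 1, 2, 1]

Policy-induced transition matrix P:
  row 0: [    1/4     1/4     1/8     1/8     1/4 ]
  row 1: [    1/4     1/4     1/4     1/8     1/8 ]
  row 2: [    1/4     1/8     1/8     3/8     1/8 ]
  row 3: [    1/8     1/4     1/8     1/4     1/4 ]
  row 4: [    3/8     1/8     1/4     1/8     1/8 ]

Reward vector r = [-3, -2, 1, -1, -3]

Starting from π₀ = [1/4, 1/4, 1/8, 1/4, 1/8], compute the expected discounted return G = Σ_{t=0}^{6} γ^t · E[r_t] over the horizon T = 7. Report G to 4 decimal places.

t=0: π = [0.2500, 0.2500, 0.1250, 0.2500, 0.1250], E[r] = -1.7500, γ^t·E[r] = -1.750000, running G = -1.750000
t=1: π = [0.2344, 0.2188, 0.1719, 0.1875, 0.1875], E[r] = -1.7188, γ^t·E[r] = -1.546875, running G = -3.296875
t=2: π = [0.2500, 0.2051, 0.1758, 0.1914, 0.1777], E[r] = -1.7090, γ^t·E[r] = -1.384277, running G = -4.681152
t=3: π = [0.2483, 0.2058, 0.1729, 0.1929, 0.1802], E[r] = -1.7170, γ^t·E[r] = -1.251723, running G = -5.932875
t=4: π = [0.2484, 0.2059, 0.1732, 0.1923, 0.1801], E[r] = -1.7165, γ^t·E[r] = -1.126190, running G = -7.059065
t=5: π = [0.2485, 0.2058, 0.1733, 0.1924, 0.1801], E[r] = -1.7165, γ^t·E[r] = -1.013553, running G = -8.072619
t=6: π = [0.2485, 0.2058, 0.1732, 0.1924, 0.1801], E[r] = -1.7165, γ^t·E[r] = -0.912216, running G = -8.984834

G = -8.9848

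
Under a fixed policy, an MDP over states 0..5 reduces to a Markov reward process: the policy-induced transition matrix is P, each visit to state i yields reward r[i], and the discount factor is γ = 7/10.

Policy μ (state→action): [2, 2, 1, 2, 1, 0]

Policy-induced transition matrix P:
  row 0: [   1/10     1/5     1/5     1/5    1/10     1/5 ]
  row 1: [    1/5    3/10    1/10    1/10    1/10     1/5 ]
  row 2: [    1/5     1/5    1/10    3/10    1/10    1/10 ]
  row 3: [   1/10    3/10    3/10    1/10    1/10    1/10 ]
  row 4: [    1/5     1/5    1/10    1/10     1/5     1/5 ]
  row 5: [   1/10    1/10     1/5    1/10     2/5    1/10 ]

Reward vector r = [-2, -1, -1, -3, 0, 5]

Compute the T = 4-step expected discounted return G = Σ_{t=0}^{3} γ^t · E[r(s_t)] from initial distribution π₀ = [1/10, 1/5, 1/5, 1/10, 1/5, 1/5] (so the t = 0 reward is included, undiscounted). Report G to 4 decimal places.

G = -0.4639

t=0: π = [0.1000, 0.2000, 0.2000, 0.1000, 0.2000, 0.2000], E[r] = 0.1000, γ^t·E[r] = 0.100000, running G = 0.100000
t=1: π = [0.1600, 0.2100, 0.1500, 0.1500, 0.1800, 0.1500], E[r] = -0.3800, γ^t·E[r] = -0.266000, running G = -0.166000
t=2: π = [0.1540, 0.2210, 0.1610, 0.1460, 0.1630, 0.1550], E[r] = -0.3530, γ^t·E[r] = -0.172970, running G = -0.338970
t=3: π = [0.1545, 0.2212, 0.1601, 0.1476, 0.1628, 0.1538], E[r] = -0.3641, γ^t·E[r] = -0.124886, running G = -0.463856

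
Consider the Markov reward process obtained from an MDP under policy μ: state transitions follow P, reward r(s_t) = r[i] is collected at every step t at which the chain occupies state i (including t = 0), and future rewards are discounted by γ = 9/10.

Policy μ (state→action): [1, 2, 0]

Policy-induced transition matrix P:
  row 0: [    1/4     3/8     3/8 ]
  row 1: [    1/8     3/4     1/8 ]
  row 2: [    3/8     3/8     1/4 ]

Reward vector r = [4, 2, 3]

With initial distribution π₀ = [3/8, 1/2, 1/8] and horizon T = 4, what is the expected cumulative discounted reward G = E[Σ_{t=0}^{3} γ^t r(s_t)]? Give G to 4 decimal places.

t=0: π = [0.3750, 0.5000, 0.1250], E[r] = 2.8750, γ^t·E[r] = 2.875000, running G = 2.875000
t=1: π = [0.2031, 0.5625, 0.2344], E[r] = 2.6406, γ^t·E[r] = 2.376563, running G = 5.251563
t=2: π = [0.2090, 0.5859, 0.2051], E[r] = 2.6230, γ^t·E[r] = 2.124668, running G = 7.376230
t=3: π = [0.2024, 0.5947, 0.2029], E[r] = 2.6077, γ^t·E[r] = 1.900989, running G = 9.277219

G = 9.2772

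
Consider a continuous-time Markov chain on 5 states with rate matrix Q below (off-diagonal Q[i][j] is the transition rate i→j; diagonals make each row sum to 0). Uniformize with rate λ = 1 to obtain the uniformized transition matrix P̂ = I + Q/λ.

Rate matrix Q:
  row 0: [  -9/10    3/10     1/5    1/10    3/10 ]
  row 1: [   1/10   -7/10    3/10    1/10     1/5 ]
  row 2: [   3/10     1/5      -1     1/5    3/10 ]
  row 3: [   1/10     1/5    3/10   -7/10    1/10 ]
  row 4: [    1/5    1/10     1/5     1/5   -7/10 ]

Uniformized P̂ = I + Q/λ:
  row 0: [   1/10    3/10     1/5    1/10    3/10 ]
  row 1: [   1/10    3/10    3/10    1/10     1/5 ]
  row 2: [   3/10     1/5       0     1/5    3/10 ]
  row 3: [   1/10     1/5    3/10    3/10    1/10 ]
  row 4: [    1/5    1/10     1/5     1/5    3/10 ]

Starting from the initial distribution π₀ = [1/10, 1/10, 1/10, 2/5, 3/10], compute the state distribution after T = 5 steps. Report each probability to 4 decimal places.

π = [0.1641, 0.2136, 0.1995, 0.1802, 0.2426]

t=0: π = [0.1000, 0.1000, 0.1000, 0.4000, 0.3000]
t=1: π = [0.1500, 0.1900, 0.2300, 0.2200, 0.2100]
t=2: π = [0.1670, 0.2130, 0.1950, 0.1880, 0.2370]
t=3: π = [0.1627, 0.2143, 0.2011, 0.1808, 0.2411]
t=4: π = [0.1643, 0.2136, 0.1993, 0.1804, 0.2424]
t=5: π = [0.1641, 0.2136, 0.1995, 0.1802, 0.2426]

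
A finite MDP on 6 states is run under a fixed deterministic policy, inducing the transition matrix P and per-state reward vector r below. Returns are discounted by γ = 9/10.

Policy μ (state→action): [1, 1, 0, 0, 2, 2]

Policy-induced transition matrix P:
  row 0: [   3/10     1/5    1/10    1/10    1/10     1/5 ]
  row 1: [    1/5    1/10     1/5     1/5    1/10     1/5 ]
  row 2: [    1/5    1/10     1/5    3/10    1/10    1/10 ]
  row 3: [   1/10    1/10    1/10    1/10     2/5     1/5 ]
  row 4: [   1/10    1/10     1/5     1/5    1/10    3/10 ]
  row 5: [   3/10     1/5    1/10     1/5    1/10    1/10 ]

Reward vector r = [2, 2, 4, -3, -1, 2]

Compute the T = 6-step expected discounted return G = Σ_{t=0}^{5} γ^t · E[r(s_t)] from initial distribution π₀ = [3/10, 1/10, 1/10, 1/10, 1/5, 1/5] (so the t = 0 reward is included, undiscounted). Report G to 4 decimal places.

G = 4.6858

t=0: π = [0.3000, 0.1000, 0.1000, 0.1000, 0.2000, 0.2000], E[r] = 1.1000, γ^t·E[r] = 1.100000, running G = 1.100000
t=1: π = [0.2200, 0.1500, 0.1400, 0.1700, 0.1300, 0.1900], E[r] = 1.0400, γ^t·E[r] = 0.936000, running G = 2.036000
t=2: π = [0.2110, 0.1410, 0.1420, 0.1750, 0.1510, 0.1800], E[r] = 0.9560, γ^t·E[r] = 0.774360, running G = 2.810360
t=3: π = [0.2065, 0.1391, 0.1434, 0.1756, 0.1525, 0.1829], E[r] = 0.9513, γ^t·E[r] = 0.693498, running G = 3.503858
t=4: π = [0.2061, 0.1389, 0.1435, 0.1761, 0.1527, 0.1826], E[r] = 0.9483, γ^t·E[r] = 0.622186, running G = 4.126044
t=5: π = [0.2060, 0.1389, 0.1435, 0.1761, 0.1528, 0.1827], E[r] = 0.9479, γ^t·E[r] = 0.559718, running G = 4.685762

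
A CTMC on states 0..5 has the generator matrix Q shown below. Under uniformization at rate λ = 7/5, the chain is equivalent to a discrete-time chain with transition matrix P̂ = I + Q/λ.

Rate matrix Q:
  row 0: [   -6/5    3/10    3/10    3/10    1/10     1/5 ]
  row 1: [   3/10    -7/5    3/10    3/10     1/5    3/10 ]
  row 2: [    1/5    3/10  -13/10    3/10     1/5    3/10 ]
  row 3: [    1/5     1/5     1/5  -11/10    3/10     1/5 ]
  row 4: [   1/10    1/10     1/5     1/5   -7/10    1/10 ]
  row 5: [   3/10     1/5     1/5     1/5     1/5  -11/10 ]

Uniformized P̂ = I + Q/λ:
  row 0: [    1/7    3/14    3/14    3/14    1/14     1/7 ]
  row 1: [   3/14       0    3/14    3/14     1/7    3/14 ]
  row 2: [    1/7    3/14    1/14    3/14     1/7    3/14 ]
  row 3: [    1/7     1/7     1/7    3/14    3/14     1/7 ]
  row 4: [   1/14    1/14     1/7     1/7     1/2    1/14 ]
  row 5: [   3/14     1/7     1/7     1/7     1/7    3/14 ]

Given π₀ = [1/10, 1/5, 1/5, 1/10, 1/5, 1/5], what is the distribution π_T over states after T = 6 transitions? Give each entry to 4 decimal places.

π = [0.1472, 0.1295, 0.1518, 0.1868, 0.2265, 0.1581]

t=0: π = [0.1000, 0.2000, 0.2000, 0.1000, 0.2000, 0.2000]
t=1: π = [0.1571, 0.1214, 0.1500, 0.1857, 0.2143, 0.1714]
t=2: π = [0.1485, 0.1321, 0.1520, 0.1867, 0.2214, 0.1592]
t=3: π = [0.1478, 0.1296, 0.1520, 0.1871, 0.2247, 0.1587]
t=4: π = [0.1474, 0.1297, 0.1518, 0.1869, 0.2259, 0.1583]
t=5: π = [0.1473, 0.1296, 0.1518, 0.1868, 0.2264, 0.1581]
t=6: π = [0.1472, 0.1295, 0.1518, 0.1868, 0.2265, 0.1581]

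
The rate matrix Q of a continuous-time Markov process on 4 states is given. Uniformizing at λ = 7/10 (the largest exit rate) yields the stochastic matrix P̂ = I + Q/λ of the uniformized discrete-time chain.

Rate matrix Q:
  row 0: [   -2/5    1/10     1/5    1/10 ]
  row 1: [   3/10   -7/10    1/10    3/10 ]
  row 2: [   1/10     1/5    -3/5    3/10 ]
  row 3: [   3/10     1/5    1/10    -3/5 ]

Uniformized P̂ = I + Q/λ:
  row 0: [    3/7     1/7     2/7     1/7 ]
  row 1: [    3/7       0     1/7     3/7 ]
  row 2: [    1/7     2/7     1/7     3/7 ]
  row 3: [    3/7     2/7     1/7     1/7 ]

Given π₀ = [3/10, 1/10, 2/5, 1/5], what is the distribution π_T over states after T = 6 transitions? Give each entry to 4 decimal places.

t=0: π = [0.3000, 0.1000, 0.4000, 0.2000]
t=1: π = [0.3143, 0.2143, 0.1857, 0.2857]
t=2: π = [0.3755, 0.1796, 0.1878, 0.2571]
t=3: π = [0.3749, 0.1808, 0.1965, 0.2478]
t=4: π = [0.3724, 0.1805, 0.1964, 0.2506]
t=5: π = [0.3725, 0.1809, 0.1961, 0.2506]
t=6: π = [0.3726, 0.1808, 0.1961, 0.2506]

π = [0.3726, 0.1808, 0.1961, 0.2506]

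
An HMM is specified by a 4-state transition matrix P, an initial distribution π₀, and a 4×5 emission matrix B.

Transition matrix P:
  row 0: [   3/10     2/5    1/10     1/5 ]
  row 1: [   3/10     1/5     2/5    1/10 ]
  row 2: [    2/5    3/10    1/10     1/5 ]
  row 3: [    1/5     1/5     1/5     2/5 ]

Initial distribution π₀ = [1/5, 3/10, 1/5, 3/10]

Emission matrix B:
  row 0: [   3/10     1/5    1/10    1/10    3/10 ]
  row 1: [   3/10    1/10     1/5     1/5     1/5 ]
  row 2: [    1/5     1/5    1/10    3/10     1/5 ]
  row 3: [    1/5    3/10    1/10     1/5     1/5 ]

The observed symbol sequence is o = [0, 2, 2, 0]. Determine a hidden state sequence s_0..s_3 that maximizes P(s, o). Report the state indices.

t=0: δ = [6.000e-02, 9.000e-02, 4.000e-02, 6.000e-02]  (obs o_0=0)
t=1: δ = [2.700e-03, 4.800e-03, 3.600e-03, 2.400e-03]  ψ = [1, 0, 1, 3]  (obs o_1=2)
t=2: δ = [1.440e-04, 2.160e-04, 1.920e-04, 9.600e-05]  ψ = [1, 0, 1, 3]  (obs o_2=2)
t=3: δ = [2.304e-05, 1.728e-05, 1.728e-05, 7.680e-06]  ψ = [2, 0, 1, 2]  (obs o_3=0)
backtrack: best end state = 0; path = [0, 1, 2, 0]

path = [0, 1, 2, 0]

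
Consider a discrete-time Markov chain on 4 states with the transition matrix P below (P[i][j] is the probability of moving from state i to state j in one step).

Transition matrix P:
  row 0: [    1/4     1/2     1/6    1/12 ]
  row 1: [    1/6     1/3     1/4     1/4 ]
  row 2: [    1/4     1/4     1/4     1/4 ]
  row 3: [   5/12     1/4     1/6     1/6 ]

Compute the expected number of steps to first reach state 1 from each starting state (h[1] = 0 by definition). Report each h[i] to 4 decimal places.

h = [2.3610, 0.0000, 3.1220, 3.0049]

First-step conditioning: h[1] = 0; for i ≠ 1, h[i] = 1 + Σ_k P[i][k]·h[k].
  h[0] = 1 + 1/4·h[0] + 1/6·h[2] + 1/12·h[3]
  h[2] = 1 + 1/4·h[0] + 1/4·h[2] + 1/4·h[3]
  h[3] = 1 + 5/12·h[0] + 1/6·h[2] + 1/6·h[3]
Solving the 3×3 linear system over states ≠ 1 gives exactly h = [484/205, 0, 128/41, 616/205] (h[1] = 0 is the target).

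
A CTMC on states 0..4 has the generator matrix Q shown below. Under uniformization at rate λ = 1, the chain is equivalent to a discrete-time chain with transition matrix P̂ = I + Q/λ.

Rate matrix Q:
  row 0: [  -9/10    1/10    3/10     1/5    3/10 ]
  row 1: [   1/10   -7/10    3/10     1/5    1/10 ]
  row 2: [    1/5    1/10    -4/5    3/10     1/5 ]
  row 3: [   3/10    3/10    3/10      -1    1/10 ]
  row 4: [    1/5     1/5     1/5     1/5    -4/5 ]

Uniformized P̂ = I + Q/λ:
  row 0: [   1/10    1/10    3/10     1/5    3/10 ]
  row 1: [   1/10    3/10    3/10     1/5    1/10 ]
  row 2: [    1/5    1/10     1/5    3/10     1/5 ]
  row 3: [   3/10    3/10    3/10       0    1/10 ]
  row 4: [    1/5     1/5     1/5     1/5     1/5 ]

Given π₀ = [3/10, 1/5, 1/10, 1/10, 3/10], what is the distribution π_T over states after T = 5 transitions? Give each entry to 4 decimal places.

t=0: π = [0.3000, 0.2000, 0.1000, 0.1000, 0.3000]
t=1: π = [0.1600, 0.1900, 0.2600, 0.1900, 0.2000]
t=2: π = [0.1840, 0.1960, 0.2540, 0.1880, 0.1780]
t=3: π = [0.1808, 0.1946, 0.2568, 0.1878, 0.1800]
t=4: π = [0.1812, 0.1945, 0.2563, 0.1881, 0.1798]
t=5: π = [0.1812, 0.1945, 0.2564, 0.1880, 0.1799]

π = [0.1812, 0.1945, 0.2564, 0.1880, 0.1799]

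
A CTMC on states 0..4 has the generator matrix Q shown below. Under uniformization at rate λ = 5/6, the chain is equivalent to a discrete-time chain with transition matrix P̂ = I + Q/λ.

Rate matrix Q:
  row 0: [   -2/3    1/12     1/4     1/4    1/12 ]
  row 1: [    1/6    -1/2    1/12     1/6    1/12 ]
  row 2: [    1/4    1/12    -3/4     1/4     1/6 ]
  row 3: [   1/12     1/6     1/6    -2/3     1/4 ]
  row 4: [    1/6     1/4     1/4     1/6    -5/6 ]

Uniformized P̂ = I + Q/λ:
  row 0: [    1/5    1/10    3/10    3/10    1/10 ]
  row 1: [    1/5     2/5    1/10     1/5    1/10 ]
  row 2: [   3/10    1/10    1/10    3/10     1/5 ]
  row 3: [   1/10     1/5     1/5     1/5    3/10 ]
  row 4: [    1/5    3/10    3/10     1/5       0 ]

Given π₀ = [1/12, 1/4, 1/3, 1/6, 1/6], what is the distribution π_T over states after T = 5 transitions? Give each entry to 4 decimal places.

π = [0.1955, 0.2204, 0.1933, 0.2389, 0.1519]

t=0: π = [0.0833, 0.2500, 0.3333, 0.1667, 0.1667]
t=1: π = [0.2167, 0.2250, 0.1667, 0.2417, 0.1500]
t=2: π = [0.1925, 0.2217, 0.1975, 0.2383, 0.1500]
t=3: π = [0.1959, 0.2203, 0.1923, 0.2390, 0.1524]
t=4: π = [0.1953, 0.2205, 0.1936, 0.2388, 0.1518]
t=5: π = [0.1955, 0.2204, 0.1933, 0.2389, 0.1519]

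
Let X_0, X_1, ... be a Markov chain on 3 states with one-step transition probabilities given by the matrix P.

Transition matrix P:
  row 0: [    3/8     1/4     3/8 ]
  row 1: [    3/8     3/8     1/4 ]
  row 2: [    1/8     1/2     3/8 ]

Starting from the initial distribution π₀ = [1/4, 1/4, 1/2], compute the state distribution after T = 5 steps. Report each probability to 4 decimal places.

π = [0.2931, 0.3793, 0.3276]

t=0: π = [0.2500, 0.2500, 0.5000]
t=1: π = [0.2500, 0.4063, 0.3438]
t=2: π = [0.2891, 0.3867, 0.3242]
t=3: π = [0.2939, 0.3794, 0.3267]
t=4: π = [0.2933, 0.3791, 0.3276]
t=5: π = [0.2931, 0.3793, 0.3276]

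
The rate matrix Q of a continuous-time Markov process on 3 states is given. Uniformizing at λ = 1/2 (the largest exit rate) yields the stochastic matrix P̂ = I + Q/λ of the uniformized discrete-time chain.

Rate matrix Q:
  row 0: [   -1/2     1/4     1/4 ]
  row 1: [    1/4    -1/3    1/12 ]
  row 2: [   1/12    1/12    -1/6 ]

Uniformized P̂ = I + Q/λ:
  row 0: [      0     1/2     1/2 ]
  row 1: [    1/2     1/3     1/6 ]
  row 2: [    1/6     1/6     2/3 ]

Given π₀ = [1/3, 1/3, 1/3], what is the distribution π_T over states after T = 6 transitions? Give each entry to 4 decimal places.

π = [0.2261, 0.2904, 0.4835]

t=0: π = [0.3333, 0.3333, 0.3333]
t=1: π = [0.2222, 0.3333, 0.4444]
t=2: π = [0.2407, 0.2963, 0.4630]
t=3: π = [0.2253, 0.2963, 0.4784]
t=4: π = [0.2279, 0.2912, 0.4810]
t=5: π = [0.2257, 0.2912, 0.4831]
t=6: π = [0.2261, 0.2904, 0.4835]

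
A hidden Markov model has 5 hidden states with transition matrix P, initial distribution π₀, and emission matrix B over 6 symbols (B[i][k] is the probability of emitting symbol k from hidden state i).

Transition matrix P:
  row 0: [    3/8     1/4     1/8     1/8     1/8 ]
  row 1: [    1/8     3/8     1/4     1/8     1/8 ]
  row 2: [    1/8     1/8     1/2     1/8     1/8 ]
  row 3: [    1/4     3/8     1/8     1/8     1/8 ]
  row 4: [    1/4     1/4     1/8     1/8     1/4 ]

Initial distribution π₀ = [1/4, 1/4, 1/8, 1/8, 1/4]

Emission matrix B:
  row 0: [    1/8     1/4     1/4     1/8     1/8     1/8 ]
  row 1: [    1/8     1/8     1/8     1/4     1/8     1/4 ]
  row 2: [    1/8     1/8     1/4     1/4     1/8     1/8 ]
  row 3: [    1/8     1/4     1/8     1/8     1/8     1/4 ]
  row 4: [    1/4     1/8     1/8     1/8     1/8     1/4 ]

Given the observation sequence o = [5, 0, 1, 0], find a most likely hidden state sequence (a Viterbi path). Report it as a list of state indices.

path = [4, 4, 0, 0]

t=0: δ = [3.125e-02, 6.250e-02, 1.562e-02, 3.125e-02, 6.250e-02]  (obs o_0=5)
t=1: δ = [1.953e-03, 2.930e-03, 1.953e-03, 9.766e-04, 3.906e-03]  ψ = [4, 1, 1, 1, 4]  (obs o_1=0)
t=2: δ = [2.441e-04, 1.373e-04, 1.221e-04, 1.221e-04, 1.221e-04]  ψ = [4, 1, 2, 4, 4]  (obs o_2=1)
t=3: δ = [1.144e-05, 7.629e-06, 7.629e-06, 3.815e-06, 7.629e-06]  ψ = [0, 0, 2, 0, 0]  (obs o_3=0)
backtrack: best end state = 0; path = [4, 4, 0, 0]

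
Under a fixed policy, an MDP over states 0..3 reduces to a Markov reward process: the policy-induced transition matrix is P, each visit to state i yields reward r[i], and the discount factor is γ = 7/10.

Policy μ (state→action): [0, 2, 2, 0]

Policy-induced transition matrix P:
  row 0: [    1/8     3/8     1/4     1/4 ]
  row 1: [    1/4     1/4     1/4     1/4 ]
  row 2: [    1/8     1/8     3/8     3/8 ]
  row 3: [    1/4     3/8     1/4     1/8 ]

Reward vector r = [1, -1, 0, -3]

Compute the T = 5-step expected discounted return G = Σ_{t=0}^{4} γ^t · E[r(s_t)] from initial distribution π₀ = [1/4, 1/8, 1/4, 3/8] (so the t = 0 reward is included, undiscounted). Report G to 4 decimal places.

t=0: π = [0.2500, 0.1250, 0.2500, 0.3750], E[r] = -1.0000, γ^t·E[r] = -1.000000, running G = -1.000000
t=1: π = [0.1875, 0.2969, 0.2813, 0.2344], E[r] = -0.8125, γ^t·E[r] = -0.568750, running G = -1.568750
t=2: π = [0.1914, 0.2676, 0.2852, 0.2559], E[r] = -0.8438, γ^t·E[r] = -0.413438, running G = -1.982188
t=3: π = [0.1904, 0.2703, 0.2856, 0.2537], E[r] = -0.8408, γ^t·E[r] = -0.288401, running G = -2.270589
t=4: π = [0.1905, 0.2698, 0.2857, 0.2540], E[r] = -0.8413, γ^t·E[r] = -0.201998, running G = -2.472587

G = -2.4726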